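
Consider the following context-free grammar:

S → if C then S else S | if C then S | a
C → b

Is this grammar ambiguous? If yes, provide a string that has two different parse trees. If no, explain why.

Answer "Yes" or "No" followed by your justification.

Yes - the string 'if b then if b then if b then a else a' has two distinct leftmost derivations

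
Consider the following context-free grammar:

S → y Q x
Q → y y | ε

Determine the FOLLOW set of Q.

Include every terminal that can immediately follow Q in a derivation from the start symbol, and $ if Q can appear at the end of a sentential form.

We compute FOLLOW(Q) using the standard algorithm.
FOLLOW(S) starts with {$}.
FIRST(Q) = {y, ε}
FIRST(S) = {y}
FOLLOW(Q) = {x}
FOLLOW(S) = {$}
Therefore, FOLLOW(Q) = {x}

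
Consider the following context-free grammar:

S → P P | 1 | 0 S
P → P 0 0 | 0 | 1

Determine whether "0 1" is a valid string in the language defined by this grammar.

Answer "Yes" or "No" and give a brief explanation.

Yes - a valid derivation exists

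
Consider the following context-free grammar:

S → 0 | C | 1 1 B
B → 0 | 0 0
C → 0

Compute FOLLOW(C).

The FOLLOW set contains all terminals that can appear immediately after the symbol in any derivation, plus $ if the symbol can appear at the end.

We compute FOLLOW(C) using the standard algorithm.
FOLLOW(S) starts with {$}.
FIRST(B) = {0}
FIRST(C) = {0}
FIRST(S) = {0, 1}
FOLLOW(B) = {$}
FOLLOW(C) = {$}
FOLLOW(S) = {$}
Therefore, FOLLOW(C) = {$}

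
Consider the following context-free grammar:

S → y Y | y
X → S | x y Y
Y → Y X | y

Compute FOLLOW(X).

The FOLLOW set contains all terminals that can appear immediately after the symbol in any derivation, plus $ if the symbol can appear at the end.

We compute FOLLOW(X) using the standard algorithm.
FOLLOW(S) starts with {$}.
FIRST(S) = {y}
FIRST(X) = {x, y}
FIRST(Y) = {y}
FOLLOW(S) = {$, x, y}
FOLLOW(X) = {$, x, y}
FOLLOW(Y) = {$, x, y}
Therefore, FOLLOW(X) = {$, x, y}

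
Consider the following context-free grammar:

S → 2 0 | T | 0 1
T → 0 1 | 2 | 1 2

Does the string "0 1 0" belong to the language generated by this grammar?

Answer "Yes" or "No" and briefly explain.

No - no valid derivation exists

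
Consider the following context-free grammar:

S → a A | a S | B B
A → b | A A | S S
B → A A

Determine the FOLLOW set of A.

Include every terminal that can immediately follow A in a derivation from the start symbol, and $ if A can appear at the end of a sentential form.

We compute FOLLOW(A) using the standard algorithm.
FOLLOW(S) starts with {$}.
FIRST(A) = {a, b}
FIRST(B) = {a, b}
FIRST(S) = {a, b}
FOLLOW(A) = {$, a, b}
FOLLOW(B) = {$, a, b}
FOLLOW(S) = {$, a, b}
Therefore, FOLLOW(A) = {$, a, b}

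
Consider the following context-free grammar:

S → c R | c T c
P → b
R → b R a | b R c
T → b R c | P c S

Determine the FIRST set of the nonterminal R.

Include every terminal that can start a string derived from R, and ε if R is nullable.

We compute FIRST(R) using the standard algorithm.
FIRST(P) = {b}
FIRST(R) = {b}
FIRST(S) = {c}
FIRST(T) = {b}
Therefore, FIRST(R) = {b}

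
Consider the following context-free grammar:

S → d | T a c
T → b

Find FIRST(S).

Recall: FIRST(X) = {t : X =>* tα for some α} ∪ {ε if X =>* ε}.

We compute FIRST(S) using the standard algorithm.
FIRST(S) = {b, d}
FIRST(T) = {b}
Therefore, FIRST(S) = {b, d}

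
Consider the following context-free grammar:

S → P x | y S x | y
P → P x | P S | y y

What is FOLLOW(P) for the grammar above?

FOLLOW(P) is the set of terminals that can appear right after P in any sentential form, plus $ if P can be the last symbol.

We compute FOLLOW(P) using the standard algorithm.
FOLLOW(S) starts with {$}.
FIRST(P) = {y}
FIRST(S) = {y}
FOLLOW(P) = {x, y}
FOLLOW(S) = {$, x, y}
Therefore, FOLLOW(P) = {x, y}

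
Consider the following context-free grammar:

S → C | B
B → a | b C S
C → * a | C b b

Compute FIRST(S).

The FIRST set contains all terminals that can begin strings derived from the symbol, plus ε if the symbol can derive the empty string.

We compute FIRST(S) using the standard algorithm.
FIRST(B) = {a, b}
FIRST(C) = {*}
FIRST(S) = {*, a, b}
Therefore, FIRST(S) = {*, a, b}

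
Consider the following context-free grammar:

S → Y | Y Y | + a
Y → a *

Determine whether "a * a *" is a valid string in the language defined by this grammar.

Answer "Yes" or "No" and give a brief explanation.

Yes - a valid derivation exists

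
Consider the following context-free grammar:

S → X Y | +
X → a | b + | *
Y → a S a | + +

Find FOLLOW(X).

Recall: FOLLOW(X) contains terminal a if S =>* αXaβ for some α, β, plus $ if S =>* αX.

We compute FOLLOW(X) using the standard algorithm.
FOLLOW(S) starts with {$}.
FIRST(S) = {*, +, a, b}
FIRST(X) = {*, a, b}
FIRST(Y) = {+, a}
FOLLOW(S) = {$, a}
FOLLOW(X) = {+, a}
FOLLOW(Y) = {$, a}
Therefore, FOLLOW(X) = {+, a}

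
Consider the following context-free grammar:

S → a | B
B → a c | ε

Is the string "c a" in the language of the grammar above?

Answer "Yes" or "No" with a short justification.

No - no valid derivation exists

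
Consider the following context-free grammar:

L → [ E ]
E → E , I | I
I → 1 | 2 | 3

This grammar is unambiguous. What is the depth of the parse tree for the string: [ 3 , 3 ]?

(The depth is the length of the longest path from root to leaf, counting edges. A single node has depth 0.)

4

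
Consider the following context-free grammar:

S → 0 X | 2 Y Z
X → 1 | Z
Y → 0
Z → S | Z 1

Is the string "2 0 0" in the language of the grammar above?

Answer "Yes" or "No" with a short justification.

No - no valid derivation exists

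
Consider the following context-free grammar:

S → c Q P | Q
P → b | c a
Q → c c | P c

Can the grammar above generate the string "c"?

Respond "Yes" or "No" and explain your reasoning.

No - no valid derivation exists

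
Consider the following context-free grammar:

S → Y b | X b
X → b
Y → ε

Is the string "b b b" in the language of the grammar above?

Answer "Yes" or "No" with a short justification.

No - no valid derivation exists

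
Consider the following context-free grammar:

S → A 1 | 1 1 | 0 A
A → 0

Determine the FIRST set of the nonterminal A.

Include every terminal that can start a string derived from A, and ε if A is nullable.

We compute FIRST(A) using the standard algorithm.
FIRST(A) = {0}
FIRST(S) = {0, 1}
Therefore, FIRST(A) = {0}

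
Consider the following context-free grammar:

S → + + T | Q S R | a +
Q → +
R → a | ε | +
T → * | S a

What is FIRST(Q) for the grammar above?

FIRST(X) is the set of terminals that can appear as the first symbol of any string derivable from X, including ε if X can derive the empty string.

We compute FIRST(Q) using the standard algorithm.
FIRST(Q) = {+}
FIRST(R) = {+, a, ε}
FIRST(S) = {+, a}
FIRST(T) = {*, +, a}
Therefore, FIRST(Q) = {+}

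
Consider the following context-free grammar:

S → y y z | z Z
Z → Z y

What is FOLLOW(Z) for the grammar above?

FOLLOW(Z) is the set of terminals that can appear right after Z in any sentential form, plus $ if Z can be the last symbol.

We compute FOLLOW(Z) using the standard algorithm.
FOLLOW(S) starts with {$}.
FIRST(S) = {y, z}
FIRST(Z) = {}
FOLLOW(S) = {$}
FOLLOW(Z) = {$, y}
Therefore, FOLLOW(Z) = {$, y}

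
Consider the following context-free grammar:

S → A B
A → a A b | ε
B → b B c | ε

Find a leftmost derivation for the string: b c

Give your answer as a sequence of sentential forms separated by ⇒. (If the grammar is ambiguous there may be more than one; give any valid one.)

S ⇒ A B ⇒ B ⇒ b B c ⇒ b c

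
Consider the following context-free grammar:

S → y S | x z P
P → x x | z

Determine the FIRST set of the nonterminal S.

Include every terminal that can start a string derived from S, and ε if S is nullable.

We compute FIRST(S) using the standard algorithm.
FIRST(P) = {x, z}
FIRST(S) = {x, y}
Therefore, FIRST(S) = {x, y}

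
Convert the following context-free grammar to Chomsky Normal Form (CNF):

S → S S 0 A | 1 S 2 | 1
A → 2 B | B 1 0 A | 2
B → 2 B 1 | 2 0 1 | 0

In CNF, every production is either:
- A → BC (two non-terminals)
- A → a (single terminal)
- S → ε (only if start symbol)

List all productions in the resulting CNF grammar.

T0 → 0; T1 → 1; T2 → 2; S → 1; A → 2; B → 0; S → S X0; X0 → S X1; X1 → T0 A; S → T1 X2; X2 → S T2; A → T2 B; A → B X3; X3 → T1 X4; X4 → T0 A; B → T2 X5; X5 → B T1; B → T2 X6; X6 → T0 T1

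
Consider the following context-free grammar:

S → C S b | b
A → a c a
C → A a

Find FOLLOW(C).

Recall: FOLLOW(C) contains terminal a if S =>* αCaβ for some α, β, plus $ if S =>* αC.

We compute FOLLOW(C) using the standard algorithm.
FOLLOW(S) starts with {$}.
FIRST(A) = {a}
FIRST(C) = {a}
FIRST(S) = {a, b}
FOLLOW(A) = {a}
FOLLOW(C) = {a, b}
FOLLOW(S) = {$, b}
Therefore, FOLLOW(C) = {a, b}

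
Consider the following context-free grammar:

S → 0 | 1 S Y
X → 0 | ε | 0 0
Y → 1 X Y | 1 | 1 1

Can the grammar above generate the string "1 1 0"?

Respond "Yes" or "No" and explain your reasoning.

No - no valid derivation exists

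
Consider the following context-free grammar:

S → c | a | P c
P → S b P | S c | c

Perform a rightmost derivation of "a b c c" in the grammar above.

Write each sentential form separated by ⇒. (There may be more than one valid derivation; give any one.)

S ⇒ P c ⇒ S b P c ⇒ S b c c ⇒ a b c c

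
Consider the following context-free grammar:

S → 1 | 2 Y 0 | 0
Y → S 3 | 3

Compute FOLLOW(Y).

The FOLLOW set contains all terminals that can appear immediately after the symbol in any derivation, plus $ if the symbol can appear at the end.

We compute FOLLOW(Y) using the standard algorithm.
FOLLOW(S) starts with {$}.
FIRST(S) = {0, 1, 2}
FIRST(Y) = {0, 1, 2, 3}
FOLLOW(S) = {$, 3}
FOLLOW(Y) = {0}
Therefore, FOLLOW(Y) = {0}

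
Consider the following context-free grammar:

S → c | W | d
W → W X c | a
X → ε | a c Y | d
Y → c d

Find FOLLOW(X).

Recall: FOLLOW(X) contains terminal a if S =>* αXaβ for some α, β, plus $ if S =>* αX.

We compute FOLLOW(X) using the standard algorithm.
FOLLOW(S) starts with {$}.
FIRST(S) = {a, c, d}
FIRST(W) = {a}
FIRST(X) = {a, d, ε}
FIRST(Y) = {c}
FOLLOW(S) = {$}
FOLLOW(W) = {$, a, c, d}
FOLLOW(X) = {c}
FOLLOW(Y) = {c}
Therefore, FOLLOW(X) = {c}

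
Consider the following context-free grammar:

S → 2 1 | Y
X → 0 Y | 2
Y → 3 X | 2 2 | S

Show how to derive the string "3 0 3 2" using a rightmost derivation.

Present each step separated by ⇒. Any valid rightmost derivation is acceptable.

S ⇒ Y ⇒ 3 X ⇒ 3 0 Y ⇒ 3 0 3 X ⇒ 3 0 3 2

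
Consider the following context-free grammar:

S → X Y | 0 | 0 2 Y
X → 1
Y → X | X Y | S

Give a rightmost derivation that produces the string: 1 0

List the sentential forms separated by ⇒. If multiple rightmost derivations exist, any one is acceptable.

S ⇒ X Y ⇒ X S ⇒ X 0 ⇒ 1 0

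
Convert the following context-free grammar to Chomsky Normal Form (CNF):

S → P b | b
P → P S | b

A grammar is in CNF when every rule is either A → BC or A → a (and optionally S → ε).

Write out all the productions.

TB → b; S → b; P → b; S → P TB; P → P S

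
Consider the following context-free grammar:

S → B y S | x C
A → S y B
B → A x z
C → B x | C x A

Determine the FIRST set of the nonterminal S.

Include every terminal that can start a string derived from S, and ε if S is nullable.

We compute FIRST(S) using the standard algorithm.
FIRST(A) = {x}
FIRST(B) = {x}
FIRST(C) = {x}
FIRST(S) = {x}
Therefore, FIRST(S) = {x}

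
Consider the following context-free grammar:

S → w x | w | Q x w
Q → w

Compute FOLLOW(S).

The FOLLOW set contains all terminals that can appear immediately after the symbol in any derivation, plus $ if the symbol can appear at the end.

We compute FOLLOW(S) using the standard algorithm.
FOLLOW(S) starts with {$}.
FIRST(Q) = {w}
FIRST(S) = {w}
FOLLOW(Q) = {x}
FOLLOW(S) = {$}
Therefore, FOLLOW(S) = {$}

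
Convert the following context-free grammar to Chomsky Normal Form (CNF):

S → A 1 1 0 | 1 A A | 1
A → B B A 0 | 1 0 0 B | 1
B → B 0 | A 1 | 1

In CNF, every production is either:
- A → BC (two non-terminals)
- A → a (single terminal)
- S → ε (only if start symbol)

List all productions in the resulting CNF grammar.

T1 → 1; T0 → 0; S → 1; A → 1; B → 1; S → A X0; X0 → T1 X1; X1 → T1 T0; S → T1 X2; X2 → A A; A → B X3; X3 → B X4; X4 → A T0; A → T1 X5; X5 → T0 X6; X6 → T0 B; B → B T0; B → A T1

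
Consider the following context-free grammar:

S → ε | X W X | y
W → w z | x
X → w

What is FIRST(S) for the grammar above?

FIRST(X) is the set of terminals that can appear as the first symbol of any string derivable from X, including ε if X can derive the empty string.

We compute FIRST(S) using the standard algorithm.
FIRST(S) = {w, y, ε}
FIRST(W) = {w, x}
FIRST(X) = {w}
Therefore, FIRST(S) = {w, y, ε}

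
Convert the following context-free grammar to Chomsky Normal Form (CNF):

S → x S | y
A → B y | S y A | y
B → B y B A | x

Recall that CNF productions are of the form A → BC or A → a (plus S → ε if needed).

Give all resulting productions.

TX → x; S → y; TY → y; A → y; B → x; S → TX S; A → B TY; A → S X0; X0 → TY A; B → B X1; X1 → TY X2; X2 → B A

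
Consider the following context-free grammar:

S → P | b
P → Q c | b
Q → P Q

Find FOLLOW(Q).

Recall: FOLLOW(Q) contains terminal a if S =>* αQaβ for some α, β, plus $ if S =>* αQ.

We compute FOLLOW(Q) using the standard algorithm.
FOLLOW(S) starts with {$}.
FIRST(P) = {b}
FIRST(Q) = {b}
FIRST(S) = {b}
FOLLOW(P) = {$, b}
FOLLOW(Q) = {c}
FOLLOW(S) = {$}
Therefore, FOLLOW(Q) = {c}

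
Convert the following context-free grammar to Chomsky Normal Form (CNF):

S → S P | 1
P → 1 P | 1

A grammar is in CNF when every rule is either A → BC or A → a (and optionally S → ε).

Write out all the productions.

S → 1; T1 → 1; P → 1; S → S P; P → T1 P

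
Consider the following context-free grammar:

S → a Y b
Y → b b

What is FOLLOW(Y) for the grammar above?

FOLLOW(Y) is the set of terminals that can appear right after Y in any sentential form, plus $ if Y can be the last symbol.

We compute FOLLOW(Y) using the standard algorithm.
FOLLOW(S) starts with {$}.
FIRST(S) = {a}
FIRST(Y) = {b}
FOLLOW(S) = {$}
FOLLOW(Y) = {b}
Therefore, FOLLOW(Y) = {b}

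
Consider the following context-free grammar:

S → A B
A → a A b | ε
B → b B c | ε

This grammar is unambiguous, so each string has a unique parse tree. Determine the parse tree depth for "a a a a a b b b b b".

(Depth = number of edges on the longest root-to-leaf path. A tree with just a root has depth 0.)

7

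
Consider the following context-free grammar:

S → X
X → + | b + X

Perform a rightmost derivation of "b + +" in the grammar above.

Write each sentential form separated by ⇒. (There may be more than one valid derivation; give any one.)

S ⇒ X ⇒ b + X ⇒ b + +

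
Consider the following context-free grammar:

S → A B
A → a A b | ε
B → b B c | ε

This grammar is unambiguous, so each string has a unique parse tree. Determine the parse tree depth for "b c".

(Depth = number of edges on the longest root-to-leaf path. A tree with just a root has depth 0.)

3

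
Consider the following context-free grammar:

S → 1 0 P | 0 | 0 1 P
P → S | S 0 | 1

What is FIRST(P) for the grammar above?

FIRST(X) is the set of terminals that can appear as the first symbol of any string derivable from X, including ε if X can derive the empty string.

We compute FIRST(P) using the standard algorithm.
FIRST(P) = {0, 1}
FIRST(S) = {0, 1}
Therefore, FIRST(P) = {0, 1}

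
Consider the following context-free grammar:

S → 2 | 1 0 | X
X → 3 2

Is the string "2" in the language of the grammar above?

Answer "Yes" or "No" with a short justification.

Yes - a valid derivation exists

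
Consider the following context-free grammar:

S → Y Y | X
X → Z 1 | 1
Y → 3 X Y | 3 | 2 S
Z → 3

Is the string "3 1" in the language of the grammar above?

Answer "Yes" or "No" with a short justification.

Yes - a valid derivation exists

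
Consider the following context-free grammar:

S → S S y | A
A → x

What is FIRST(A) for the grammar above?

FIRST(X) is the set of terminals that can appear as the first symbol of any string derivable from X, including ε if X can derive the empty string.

We compute FIRST(A) using the standard algorithm.
FIRST(A) = {x}
FIRST(S) = {x}
Therefore, FIRST(A) = {x}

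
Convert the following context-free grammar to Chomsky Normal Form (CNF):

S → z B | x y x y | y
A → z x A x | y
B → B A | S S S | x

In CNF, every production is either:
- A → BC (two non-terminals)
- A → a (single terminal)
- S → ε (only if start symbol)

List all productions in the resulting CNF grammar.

TZ → z; TX → x; TY → y; S → y; A → y; B → x; S → TZ B; S → TX X0; X0 → TY X1; X1 → TX TY; A → TZ X2; X2 → TX X3; X3 → A TX; B → B A; B → S X4; X4 → S S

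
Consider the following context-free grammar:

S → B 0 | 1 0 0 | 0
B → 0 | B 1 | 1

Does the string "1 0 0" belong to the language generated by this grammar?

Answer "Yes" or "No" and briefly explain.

Yes - a valid derivation exists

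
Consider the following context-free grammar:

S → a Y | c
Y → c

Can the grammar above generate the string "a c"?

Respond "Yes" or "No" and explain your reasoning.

Yes - a valid derivation exists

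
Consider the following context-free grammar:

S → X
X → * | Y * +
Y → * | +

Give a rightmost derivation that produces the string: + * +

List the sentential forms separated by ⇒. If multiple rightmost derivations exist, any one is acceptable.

S ⇒ X ⇒ Y * + ⇒ + * +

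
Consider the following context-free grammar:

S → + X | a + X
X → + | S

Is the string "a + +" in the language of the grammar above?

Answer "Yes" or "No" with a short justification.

Yes - a valid derivation exists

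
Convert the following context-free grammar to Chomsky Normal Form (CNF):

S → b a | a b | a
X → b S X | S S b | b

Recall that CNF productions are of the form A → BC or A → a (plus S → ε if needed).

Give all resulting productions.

TB → b; TA → a; S → a; X → b; S → TB TA; S → TA TB; X → TB X0; X0 → S X; X → S X1; X1 → S TB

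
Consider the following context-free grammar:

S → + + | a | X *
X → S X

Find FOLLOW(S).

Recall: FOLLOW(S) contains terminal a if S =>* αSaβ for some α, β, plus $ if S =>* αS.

We compute FOLLOW(S) using the standard algorithm.
FOLLOW(S) starts with {$}.
FIRST(S) = {+, a}
FIRST(X) = {+, a}
FOLLOW(S) = {$, +, a}
FOLLOW(X) = {*}
Therefore, FOLLOW(S) = {$, +, a}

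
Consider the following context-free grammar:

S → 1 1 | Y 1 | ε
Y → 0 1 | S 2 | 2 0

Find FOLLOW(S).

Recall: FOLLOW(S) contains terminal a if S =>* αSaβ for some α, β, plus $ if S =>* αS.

We compute FOLLOW(S) using the standard algorithm.
FOLLOW(S) starts with {$}.
FIRST(S) = {0, 1, 2, ε}
FIRST(Y) = {0, 1, 2}
FOLLOW(S) = {$, 2}
FOLLOW(Y) = {1}
Therefore, FOLLOW(S) = {$, 2}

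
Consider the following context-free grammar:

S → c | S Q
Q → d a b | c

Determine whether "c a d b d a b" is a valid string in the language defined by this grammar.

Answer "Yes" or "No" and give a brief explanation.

No - no valid derivation exists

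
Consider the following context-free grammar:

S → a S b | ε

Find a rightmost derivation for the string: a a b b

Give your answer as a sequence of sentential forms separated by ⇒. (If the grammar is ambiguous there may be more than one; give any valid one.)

S ⇒ a S b ⇒ a a S b b ⇒ a a b b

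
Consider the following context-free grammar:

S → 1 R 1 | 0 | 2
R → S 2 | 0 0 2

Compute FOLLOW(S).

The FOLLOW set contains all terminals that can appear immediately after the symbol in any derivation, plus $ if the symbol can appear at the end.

We compute FOLLOW(S) using the standard algorithm.
FOLLOW(S) starts with {$}.
FIRST(R) = {0, 1, 2}
FIRST(S) = {0, 1, 2}
FOLLOW(R) = {1}
FOLLOW(S) = {$, 2}
Therefore, FOLLOW(S) = {$, 2}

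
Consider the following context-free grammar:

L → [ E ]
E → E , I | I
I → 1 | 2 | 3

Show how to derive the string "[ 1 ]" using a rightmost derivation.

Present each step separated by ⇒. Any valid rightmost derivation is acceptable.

L ⇒ [ E ] ⇒ [ I ] ⇒ [ 1 ]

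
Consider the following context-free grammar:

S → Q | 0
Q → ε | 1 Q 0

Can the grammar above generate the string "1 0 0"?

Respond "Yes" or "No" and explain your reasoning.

No - no valid derivation exists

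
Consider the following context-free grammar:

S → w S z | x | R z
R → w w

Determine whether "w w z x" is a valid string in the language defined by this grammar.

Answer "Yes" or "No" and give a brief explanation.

No - no valid derivation exists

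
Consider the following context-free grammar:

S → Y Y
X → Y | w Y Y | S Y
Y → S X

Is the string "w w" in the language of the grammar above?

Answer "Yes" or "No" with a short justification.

No - no valid derivation exists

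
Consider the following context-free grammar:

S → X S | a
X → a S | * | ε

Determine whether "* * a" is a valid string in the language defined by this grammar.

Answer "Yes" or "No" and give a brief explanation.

Yes - a valid derivation exists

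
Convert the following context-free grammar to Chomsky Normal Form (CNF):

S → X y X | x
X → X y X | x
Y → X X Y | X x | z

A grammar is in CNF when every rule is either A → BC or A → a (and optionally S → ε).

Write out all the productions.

TY → y; S → x; X → x; TX → x; Y → z; S → X X0; X0 → TY X; X → X X1; X1 → TY X; Y → X X2; X2 → X Y; Y → X TX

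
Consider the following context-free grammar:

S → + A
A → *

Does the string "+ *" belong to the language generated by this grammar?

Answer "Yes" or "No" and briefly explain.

Yes - a valid derivation exists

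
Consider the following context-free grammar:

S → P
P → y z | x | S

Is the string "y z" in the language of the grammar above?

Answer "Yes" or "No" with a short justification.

Yes - a valid derivation exists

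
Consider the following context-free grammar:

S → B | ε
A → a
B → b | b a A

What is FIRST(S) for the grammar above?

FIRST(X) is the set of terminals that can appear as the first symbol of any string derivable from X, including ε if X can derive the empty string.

We compute FIRST(S) using the standard algorithm.
FIRST(A) = {a}
FIRST(B) = {b}
FIRST(S) = {b, ε}
Therefore, FIRST(S) = {b, ε}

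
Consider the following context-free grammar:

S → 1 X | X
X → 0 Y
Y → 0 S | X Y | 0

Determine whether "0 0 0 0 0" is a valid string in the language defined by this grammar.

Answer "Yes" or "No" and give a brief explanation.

No - no valid derivation exists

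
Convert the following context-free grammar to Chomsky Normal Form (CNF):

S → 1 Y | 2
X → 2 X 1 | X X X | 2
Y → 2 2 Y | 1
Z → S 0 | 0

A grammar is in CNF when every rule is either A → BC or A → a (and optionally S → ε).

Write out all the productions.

T1 → 1; S → 2; T2 → 2; X → 2; Y → 1; T0 → 0; Z → 0; S → T1 Y; X → T2 X0; X0 → X T1; X → X X1; X1 → X X; Y → T2 X2; X2 → T2 Y; Z → S T0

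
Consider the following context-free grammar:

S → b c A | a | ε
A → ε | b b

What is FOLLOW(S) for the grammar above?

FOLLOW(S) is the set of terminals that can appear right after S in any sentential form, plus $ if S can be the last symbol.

We compute FOLLOW(S) using the standard algorithm.
FOLLOW(S) starts with {$}.
FIRST(A) = {b, ε}
FIRST(S) = {a, b, ε}
FOLLOW(A) = {$}
FOLLOW(S) = {$}
Therefore, FOLLOW(S) = {$}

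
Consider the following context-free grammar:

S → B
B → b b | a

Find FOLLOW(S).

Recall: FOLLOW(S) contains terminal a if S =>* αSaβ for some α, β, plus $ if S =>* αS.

We compute FOLLOW(S) using the standard algorithm.
FOLLOW(S) starts with {$}.
FIRST(B) = {a, b}
FIRST(S) = {a, b}
FOLLOW(B) = {$}
FOLLOW(S) = {$}
Therefore, FOLLOW(S) = {$}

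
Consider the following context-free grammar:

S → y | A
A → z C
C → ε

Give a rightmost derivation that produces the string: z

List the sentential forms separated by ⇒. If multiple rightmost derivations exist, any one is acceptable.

S ⇒ A ⇒ z C ⇒ z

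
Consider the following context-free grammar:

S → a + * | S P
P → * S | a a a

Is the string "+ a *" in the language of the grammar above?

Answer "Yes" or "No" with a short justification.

No - no valid derivation exists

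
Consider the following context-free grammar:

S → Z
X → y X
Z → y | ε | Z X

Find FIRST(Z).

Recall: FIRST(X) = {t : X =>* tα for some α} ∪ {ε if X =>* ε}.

We compute FIRST(Z) using the standard algorithm.
FIRST(S) = {y, ε}
FIRST(X) = {y}
FIRST(Z) = {y, ε}
Therefore, FIRST(Z) = {y, ε}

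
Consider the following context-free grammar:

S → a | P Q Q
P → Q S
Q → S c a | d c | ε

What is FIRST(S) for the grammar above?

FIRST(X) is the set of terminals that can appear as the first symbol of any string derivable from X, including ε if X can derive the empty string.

We compute FIRST(S) using the standard algorithm.
FIRST(P) = {a, d}
FIRST(Q) = {a, d, ε}
FIRST(S) = {a, d}
Therefore, FIRST(S) = {a, d}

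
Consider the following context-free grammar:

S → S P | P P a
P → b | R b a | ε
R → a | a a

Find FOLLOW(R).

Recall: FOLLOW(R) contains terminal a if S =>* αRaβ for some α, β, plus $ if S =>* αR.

We compute FOLLOW(R) using the standard algorithm.
FOLLOW(S) starts with {$}.
FIRST(P) = {a, b, ε}
FIRST(R) = {a}
FIRST(S) = {a, b}
FOLLOW(P) = {$, a, b}
FOLLOW(R) = {b}
FOLLOW(S) = {$, a, b}
Therefore, FOLLOW(R) = {b}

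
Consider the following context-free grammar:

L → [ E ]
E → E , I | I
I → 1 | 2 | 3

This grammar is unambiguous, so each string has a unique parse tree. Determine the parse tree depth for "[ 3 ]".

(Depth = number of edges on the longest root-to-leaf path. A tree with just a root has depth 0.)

3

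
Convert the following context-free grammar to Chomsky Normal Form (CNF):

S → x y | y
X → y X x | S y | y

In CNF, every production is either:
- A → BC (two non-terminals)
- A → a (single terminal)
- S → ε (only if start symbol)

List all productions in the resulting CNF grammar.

TX → x; TY → y; S → y; X → y; S → TX TY; X → TY X0; X0 → X TX; X → S TY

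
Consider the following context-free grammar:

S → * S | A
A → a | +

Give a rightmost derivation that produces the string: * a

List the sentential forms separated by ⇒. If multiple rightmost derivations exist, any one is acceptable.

S ⇒ * S ⇒ * A ⇒ * a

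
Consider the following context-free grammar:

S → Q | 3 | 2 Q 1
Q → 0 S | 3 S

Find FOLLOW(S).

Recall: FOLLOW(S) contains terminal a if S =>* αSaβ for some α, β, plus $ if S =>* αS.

We compute FOLLOW(S) using the standard algorithm.
FOLLOW(S) starts with {$}.
FIRST(Q) = {0, 3}
FIRST(S) = {0, 2, 3}
FOLLOW(Q) = {$, 1}
FOLLOW(S) = {$, 1}
Therefore, FOLLOW(S) = {$, 1}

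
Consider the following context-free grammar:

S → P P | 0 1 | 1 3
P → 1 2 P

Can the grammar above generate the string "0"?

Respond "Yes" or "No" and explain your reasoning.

No - no valid derivation exists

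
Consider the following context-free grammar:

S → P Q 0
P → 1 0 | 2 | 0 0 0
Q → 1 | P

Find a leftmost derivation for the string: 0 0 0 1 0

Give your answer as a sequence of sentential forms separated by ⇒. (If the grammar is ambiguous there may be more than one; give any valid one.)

S ⇒ P Q 0 ⇒ 0 0 0 Q 0 ⇒ 0 0 0 1 0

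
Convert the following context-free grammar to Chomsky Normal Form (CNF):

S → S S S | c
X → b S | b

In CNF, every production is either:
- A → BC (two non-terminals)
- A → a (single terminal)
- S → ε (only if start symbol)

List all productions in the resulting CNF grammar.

S → c; TB → b; X → b; S → S X0; X0 → S S; X → TB S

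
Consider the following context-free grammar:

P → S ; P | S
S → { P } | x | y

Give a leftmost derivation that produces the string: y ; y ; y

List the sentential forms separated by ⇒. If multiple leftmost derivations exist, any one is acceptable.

P ⇒ S ; P ⇒ y ; P ⇒ y ; S ; P ⇒ y ; y ; P ⇒ y ; y ; S ⇒ y ; y ; y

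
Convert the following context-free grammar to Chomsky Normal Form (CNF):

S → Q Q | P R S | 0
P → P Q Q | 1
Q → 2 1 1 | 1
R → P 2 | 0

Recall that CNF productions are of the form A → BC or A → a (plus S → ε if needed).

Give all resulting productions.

S → 0; P → 1; T2 → 2; T1 → 1; Q → 1; R → 0; S → Q Q; S → P X0; X0 → R S; P → P X1; X1 → Q Q; Q → T2 X2; X2 → T1 T1; R → P T2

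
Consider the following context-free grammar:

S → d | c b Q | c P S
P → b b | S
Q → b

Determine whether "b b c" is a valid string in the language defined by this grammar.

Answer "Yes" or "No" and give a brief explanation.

No - no valid derivation exists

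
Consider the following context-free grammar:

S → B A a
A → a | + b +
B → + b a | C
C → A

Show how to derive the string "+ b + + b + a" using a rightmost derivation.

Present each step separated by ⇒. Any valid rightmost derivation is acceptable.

S ⇒ B A a ⇒ B + b + a ⇒ C + b + a ⇒ A + b + a ⇒ + b + + b + a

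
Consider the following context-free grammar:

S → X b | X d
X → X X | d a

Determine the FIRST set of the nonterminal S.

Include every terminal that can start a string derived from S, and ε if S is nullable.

We compute FIRST(S) using the standard algorithm.
FIRST(S) = {d}
FIRST(X) = {d}
Therefore, FIRST(S) = {d}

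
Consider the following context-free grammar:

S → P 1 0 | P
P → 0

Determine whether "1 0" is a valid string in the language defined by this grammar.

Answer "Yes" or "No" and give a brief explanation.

No - no valid derivation exists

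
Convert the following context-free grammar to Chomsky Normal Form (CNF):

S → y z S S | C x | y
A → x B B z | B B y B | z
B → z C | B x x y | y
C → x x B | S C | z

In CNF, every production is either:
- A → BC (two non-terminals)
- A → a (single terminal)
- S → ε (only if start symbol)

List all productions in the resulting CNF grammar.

TY → y; TZ → z; TX → x; S → y; A → z; B → y; C → z; S → TY X0; X0 → TZ X1; X1 → S S; S → C TX; A → TX X2; X2 → B X3; X3 → B TZ; A → B X4; X4 → B X5; X5 → TY B; B → TZ C; B → B X6; X6 → TX X7; X7 → TX TY; C → TX X8; X8 → TX B; C → S C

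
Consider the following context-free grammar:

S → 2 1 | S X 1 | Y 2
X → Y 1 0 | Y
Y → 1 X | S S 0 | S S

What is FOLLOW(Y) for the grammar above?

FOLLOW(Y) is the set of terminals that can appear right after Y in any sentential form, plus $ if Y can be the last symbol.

We compute FOLLOW(Y) using the standard algorithm.
FOLLOW(S) starts with {$}.
FIRST(S) = {1, 2}
FIRST(X) = {1, 2}
FIRST(Y) = {1, 2}
FOLLOW(S) = {$, 0, 1, 2}
FOLLOW(X) = {1, 2}
FOLLOW(Y) = {1, 2}
Therefore, FOLLOW(Y) = {1, 2}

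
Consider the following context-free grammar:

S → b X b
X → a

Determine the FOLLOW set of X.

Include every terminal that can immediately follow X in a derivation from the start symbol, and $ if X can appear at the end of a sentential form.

We compute FOLLOW(X) using the standard algorithm.
FOLLOW(S) starts with {$}.
FIRST(S) = {b}
FIRST(X) = {a}
FOLLOW(S) = {$}
FOLLOW(X) = {b}
Therefore, FOLLOW(X) = {b}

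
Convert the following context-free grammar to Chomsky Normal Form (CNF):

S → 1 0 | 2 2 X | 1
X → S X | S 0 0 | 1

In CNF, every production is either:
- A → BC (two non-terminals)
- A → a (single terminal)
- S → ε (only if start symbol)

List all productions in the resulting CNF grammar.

T1 → 1; T0 → 0; T2 → 2; S → 1; X → 1; S → T1 T0; S → T2 X0; X0 → T2 X; X → S X; X → S X1; X1 → T0 T0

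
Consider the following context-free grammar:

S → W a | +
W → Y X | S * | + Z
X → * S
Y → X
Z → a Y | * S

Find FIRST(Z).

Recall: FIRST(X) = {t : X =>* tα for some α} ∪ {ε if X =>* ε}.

We compute FIRST(Z) using the standard algorithm.
FIRST(S) = {*, +}
FIRST(W) = {*, +}
FIRST(X) = {*}
FIRST(Y) = {*}
FIRST(Z) = {*, a}
Therefore, FIRST(Z) = {*, a}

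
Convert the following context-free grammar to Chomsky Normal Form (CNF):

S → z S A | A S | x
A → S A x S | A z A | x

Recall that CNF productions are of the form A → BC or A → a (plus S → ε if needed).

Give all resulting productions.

TZ → z; S → x; TX → x; A → x; S → TZ X0; X0 → S A; S → A S; A → S X1; X1 → A X2; X2 → TX S; A → A X3; X3 → TZ A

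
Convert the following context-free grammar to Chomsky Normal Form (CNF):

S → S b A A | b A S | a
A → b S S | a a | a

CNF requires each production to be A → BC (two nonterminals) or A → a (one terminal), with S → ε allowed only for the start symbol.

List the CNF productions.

TB → b; S → a; TA → a; A → a; S → S X0; X0 → TB X1; X1 → A A; S → TB X2; X2 → A S; A → TB X3; X3 → S S; A → TA TA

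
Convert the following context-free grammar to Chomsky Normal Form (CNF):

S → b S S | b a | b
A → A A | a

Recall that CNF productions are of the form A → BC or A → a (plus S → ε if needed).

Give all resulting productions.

TB → b; TA → a; S → b; A → a; S → TB X0; X0 → S S; S → TB TA; A → A A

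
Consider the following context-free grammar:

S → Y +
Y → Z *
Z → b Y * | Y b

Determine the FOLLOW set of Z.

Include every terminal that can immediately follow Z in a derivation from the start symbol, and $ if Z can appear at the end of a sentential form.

We compute FOLLOW(Z) using the standard algorithm.
FOLLOW(S) starts with {$}.
FIRST(S) = {b}
FIRST(Y) = {b}
FIRST(Z) = {b}
FOLLOW(S) = {$}
FOLLOW(Y) = {*, +, b}
FOLLOW(Z) = {*}
Therefore, FOLLOW(Z) = {*}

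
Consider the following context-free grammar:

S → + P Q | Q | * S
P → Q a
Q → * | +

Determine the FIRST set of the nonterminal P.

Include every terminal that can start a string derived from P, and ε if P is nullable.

We compute FIRST(P) using the standard algorithm.
FIRST(P) = {*, +}
FIRST(Q) = {*, +}
FIRST(S) = {*, +}
Therefore, FIRST(P) = {*, +}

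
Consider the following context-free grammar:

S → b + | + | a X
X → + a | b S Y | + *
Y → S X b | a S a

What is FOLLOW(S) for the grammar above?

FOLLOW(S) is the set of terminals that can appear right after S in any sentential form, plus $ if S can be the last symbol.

We compute FOLLOW(S) using the standard algorithm.
FOLLOW(S) starts with {$}.
FIRST(S) = {+, a, b}
FIRST(X) = {+, b}
FIRST(Y) = {+, a, b}
FOLLOW(S) = {$, +, a, b}
FOLLOW(X) = {$, +, a, b}
FOLLOW(Y) = {$, +, a, b}
Therefore, FOLLOW(S) = {$, +, a, b}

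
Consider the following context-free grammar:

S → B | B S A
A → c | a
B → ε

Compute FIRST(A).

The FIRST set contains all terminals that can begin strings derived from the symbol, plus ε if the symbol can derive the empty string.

We compute FIRST(A) using the standard algorithm.
FIRST(A) = {a, c}
FIRST(B) = {ε}
FIRST(S) = {a, c, ε}
Therefore, FIRST(A) = {a, c}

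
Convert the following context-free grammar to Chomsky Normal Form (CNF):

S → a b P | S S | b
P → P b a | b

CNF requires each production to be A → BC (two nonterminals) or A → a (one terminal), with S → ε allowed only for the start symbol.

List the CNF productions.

TA → a; TB → b; S → b; P → b; S → TA X0; X0 → TB P; S → S S; P → P X1; X1 → TB TA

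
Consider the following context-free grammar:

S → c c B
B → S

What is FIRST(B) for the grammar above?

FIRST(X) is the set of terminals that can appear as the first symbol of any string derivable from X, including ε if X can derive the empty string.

We compute FIRST(B) using the standard algorithm.
FIRST(B) = {c}
FIRST(S) = {c}
Therefore, FIRST(B) = {c}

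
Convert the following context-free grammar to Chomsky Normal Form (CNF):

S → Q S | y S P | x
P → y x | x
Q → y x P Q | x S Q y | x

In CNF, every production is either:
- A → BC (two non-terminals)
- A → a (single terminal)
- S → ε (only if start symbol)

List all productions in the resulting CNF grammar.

TY → y; S → x; TX → x; P → x; Q → x; S → Q S; S → TY X0; X0 → S P; P → TY TX; Q → TY X1; X1 → TX X2; X2 → P Q; Q → TX X3; X3 → S X4; X4 → Q TY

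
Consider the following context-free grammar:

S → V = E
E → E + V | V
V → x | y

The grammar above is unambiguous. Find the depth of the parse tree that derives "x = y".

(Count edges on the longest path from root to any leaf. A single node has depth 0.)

3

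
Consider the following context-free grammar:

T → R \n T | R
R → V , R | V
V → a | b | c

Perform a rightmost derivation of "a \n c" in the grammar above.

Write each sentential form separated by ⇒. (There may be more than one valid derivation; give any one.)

T ⇒ R \n T ⇒ R \n R ⇒ R \n V ⇒ R \n c ⇒ V \n c ⇒ a \n c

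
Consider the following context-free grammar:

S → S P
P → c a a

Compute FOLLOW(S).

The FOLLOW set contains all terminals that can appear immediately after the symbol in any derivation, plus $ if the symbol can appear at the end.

We compute FOLLOW(S) using the standard algorithm.
FOLLOW(S) starts with {$}.
FIRST(P) = {c}
FIRST(S) = {}
FOLLOW(P) = {$, c}
FOLLOW(S) = {$, c}
Therefore, FOLLOW(S) = {$, c}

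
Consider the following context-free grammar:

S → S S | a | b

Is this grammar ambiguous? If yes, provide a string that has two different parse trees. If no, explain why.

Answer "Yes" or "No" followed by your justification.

Yes - the string 'b b a' has two distinct leftmost derivations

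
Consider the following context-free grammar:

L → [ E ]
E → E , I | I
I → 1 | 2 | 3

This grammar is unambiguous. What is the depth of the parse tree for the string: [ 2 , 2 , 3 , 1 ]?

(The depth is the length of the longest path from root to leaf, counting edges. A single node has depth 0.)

6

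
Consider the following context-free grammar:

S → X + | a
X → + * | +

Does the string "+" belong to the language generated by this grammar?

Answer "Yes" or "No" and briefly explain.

No - no valid derivation exists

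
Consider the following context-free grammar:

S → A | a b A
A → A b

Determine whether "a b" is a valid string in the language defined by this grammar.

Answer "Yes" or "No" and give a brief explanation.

No - no valid derivation exists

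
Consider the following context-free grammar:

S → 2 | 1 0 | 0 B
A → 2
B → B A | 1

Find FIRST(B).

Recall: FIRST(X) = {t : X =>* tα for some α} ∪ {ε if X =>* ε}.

We compute FIRST(B) using the standard algorithm.
FIRST(A) = {2}
FIRST(B) = {1}
FIRST(S) = {0, 1, 2}
Therefore, FIRST(B) = {1}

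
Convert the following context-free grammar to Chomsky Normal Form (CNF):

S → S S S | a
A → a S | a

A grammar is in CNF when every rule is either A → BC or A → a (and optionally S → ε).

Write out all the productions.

S → a; TA → a; A → a; S → S X0; X0 → S S; A → TA S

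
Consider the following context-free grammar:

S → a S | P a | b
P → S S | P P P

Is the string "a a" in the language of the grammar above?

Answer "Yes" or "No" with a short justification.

No - no valid derivation exists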